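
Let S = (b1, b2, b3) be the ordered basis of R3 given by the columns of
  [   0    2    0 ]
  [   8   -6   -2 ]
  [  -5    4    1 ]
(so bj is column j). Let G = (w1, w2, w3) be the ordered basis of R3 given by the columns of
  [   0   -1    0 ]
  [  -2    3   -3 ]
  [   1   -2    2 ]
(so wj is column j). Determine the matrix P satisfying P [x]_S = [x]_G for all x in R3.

[[-1, 0, 1], [0, -2, 0], [-2, 0, 0]]

Take x = bj: its S-coordinates are the j-th standard unit vector, so P e_j — column j of P — equals [bj]_G.
b1 = -w1 + 0·w2 - 2w3, giving column 1 = (-1, 0, -2); repeating for each j gives P = [[-1, 0, 1], [0, -2, 0], [-2, 0, 0]].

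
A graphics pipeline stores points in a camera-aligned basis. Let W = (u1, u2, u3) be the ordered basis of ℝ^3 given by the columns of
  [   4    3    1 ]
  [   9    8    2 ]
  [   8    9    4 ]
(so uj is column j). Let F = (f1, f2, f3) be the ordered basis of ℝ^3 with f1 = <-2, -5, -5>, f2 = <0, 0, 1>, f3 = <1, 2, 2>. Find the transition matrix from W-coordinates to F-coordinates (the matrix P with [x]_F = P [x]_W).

Take x = uj: its W-coordinates are the j-th standard unit vector, so P e_j — column j of P — equals [uj]_F.
u1 = -f1 - f2 + 2f3, giving column 1 = <-1, -1, 2>; repeating for each j gives P = [[-1, -2, 0], [-1, 1, 2], [2, -1, 1]].

[[-1, -2, 0], [-1, 1, 2], [2, -1, 1]]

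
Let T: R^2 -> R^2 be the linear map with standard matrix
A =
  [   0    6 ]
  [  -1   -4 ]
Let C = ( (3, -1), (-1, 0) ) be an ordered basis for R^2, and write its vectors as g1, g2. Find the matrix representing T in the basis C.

[[-1, -1], [3, -3]]

Let P have columns g1, g2. Then [T]_C = P^(-1) A P.
Here det P = -1, so P^(-1) is integer; computing A P first and then P^(-1)(A P) gives [[-1, -1], [3, -3]].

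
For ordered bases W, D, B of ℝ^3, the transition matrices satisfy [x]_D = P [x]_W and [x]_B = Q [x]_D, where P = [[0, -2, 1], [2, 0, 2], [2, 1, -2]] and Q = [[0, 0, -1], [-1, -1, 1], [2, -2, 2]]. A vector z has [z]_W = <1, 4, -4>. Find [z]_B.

<-14, 32, 16>

Composing the changes, [z]_B = Q P [z]_W.
Q P = [[-2, -1, 2], [0, 3, -5], [0, -2, -6]]; applying this to <1, 4, -4> gives <-14, 32, 16>.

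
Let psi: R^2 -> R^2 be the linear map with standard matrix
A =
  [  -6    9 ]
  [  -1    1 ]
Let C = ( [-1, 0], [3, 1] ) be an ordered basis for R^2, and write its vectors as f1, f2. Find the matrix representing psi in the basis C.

[[-3, 3], [1, -2]]

With P the matrix whose columns are f1, f2, [psi]_C = P^(-1) A P.
Column by column: psi(f1) = A f1 = [6, 1]; its C-coordinates [-3, 1] give column 1.
Continuing for each basis vector yields [psi]_C = [[-3, 3], [1, -2]].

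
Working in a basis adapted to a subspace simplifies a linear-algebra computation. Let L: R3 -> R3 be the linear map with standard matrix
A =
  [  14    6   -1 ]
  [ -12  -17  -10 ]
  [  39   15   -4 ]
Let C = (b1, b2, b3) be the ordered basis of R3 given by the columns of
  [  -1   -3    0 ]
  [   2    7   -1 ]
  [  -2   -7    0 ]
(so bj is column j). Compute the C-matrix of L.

With P the matrix whose columns are b1, ..., b3, [L]_C = P^(-1) A P.
Column by column: L(b1) = A b1 = [0, -2, -1]; its C-coordinates [-3, 1, 3] give column 1.
Continuing for each basis vector yields [L]_C = [[-3, -1, -3], [1, -2, 3], [3, -3, -2]].

[[-3, -1, -3], [1, -2, 3], [3, -3, -2]]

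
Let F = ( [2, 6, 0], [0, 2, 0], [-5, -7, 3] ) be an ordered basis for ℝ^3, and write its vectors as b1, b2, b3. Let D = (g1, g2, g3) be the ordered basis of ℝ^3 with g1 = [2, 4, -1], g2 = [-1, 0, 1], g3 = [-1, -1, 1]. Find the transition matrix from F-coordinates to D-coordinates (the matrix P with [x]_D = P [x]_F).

[[2, 0, -2], [0, 2, 2], [2, -2, -1]]

Take x = bj: its F-coordinates are the j-th standard unit vector, so P e_j — column j of P — equals [bj]_D.
b1 = 2g1 + 0·g2 + 2g3, giving column 1 = [2, 0, 2]; repeating for each j gives P = [[2, 0, -2], [0, 2, 2], [2, -2, -1]].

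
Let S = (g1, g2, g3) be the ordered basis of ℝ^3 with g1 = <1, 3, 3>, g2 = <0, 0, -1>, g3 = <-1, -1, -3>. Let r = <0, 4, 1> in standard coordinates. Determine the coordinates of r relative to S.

<2, -1, 2>

Write r = c_1 g1 + ... + c_3 g3 and solve for the c_i.
Solving this 3x3 system gives c = (2, -1, 2).
Check: 2g1 - g2 + 2g3 = <0, 4, 1>.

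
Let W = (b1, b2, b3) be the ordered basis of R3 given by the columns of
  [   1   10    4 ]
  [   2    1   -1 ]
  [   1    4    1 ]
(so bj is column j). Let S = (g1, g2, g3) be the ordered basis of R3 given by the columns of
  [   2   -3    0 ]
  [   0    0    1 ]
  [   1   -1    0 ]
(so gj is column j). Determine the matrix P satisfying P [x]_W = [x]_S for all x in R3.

[[2, 2, -1], [1, -2, -2], [2, 1, -1]]

Let M have columns bj and N have columns gj. Then for every x, N [x]_S = x = M [x]_W, so P = N^(-1) M.
Since det N = -1, N^(-1) has integer entries; multiplying gives P = [[2, 2, -1], [1, -2, -2], [2, 1, -1]].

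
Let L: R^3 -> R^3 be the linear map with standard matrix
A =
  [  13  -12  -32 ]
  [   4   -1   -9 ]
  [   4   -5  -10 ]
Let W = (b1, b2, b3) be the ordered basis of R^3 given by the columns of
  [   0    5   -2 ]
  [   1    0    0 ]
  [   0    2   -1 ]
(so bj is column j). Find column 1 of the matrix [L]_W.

(-1, -2, 1)

Compute L(b1) = A b1 = (-12, -1, -5) in standard coordinates.
Then write this in W-coordinates: solve for y in y_1 b1 + ... + y_3 b3 = (-12, -1, -5).
This gives y = (-1, -2, 1), which is column 1 of [L]_W.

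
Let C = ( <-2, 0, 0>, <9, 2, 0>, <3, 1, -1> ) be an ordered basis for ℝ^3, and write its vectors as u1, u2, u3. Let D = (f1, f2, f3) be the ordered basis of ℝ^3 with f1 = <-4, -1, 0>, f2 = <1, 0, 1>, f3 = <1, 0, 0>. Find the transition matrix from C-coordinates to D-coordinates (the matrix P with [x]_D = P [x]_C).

[[0, -2, -1], [0, 0, -1], [-2, 1, 0]]

Let M have columns uj and N have columns fj. Then for every x, N [x]_D = x = M [x]_C, so P = N^(-1) M.
Since det N = -1, N^(-1) has integer entries; multiplying gives P = [[0, -2, -1], [0, 0, -1], [-2, 1, 0]].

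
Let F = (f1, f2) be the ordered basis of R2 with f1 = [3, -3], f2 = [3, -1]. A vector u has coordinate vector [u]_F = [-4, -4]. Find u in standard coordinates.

[-24, 16]

The coordinates say u = -4f1 - 4f2; adding the scaled basis vectors gives [-24, 16].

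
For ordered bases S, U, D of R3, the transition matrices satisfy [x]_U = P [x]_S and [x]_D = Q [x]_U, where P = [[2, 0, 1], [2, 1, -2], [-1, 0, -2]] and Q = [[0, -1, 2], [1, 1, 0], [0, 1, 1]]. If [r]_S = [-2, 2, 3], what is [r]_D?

[0, -9, -12]

First [r]_U = P [r]_S = [-1, -8, -4].
Then [r]_D = Q [r]_U = [0, -9, -12].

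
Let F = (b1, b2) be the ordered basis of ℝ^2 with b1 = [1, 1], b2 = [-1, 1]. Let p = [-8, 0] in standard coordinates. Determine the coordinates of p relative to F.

[p]_F is the unique c with M c = p, where M has columns b1, b2.
System: c_1 - c_2 = -8, c_1 + c_2 = 0; solving gives c_1 = -4, c_2 = 4.
Check: -4b1 + 4b2 = [-8, 0].

[-4, 4]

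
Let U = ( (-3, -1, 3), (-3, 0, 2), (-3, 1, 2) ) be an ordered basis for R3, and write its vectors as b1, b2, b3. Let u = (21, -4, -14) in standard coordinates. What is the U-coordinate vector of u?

(0, -3, -4)

Write u = c_1 b1 + ... + c_3 b3 and solve for the c_i.
Solving this 3x3 system gives c = (0, -3, -4).
Check: 0·b1 - 3b2 - 4b3 = (21, -4, -14).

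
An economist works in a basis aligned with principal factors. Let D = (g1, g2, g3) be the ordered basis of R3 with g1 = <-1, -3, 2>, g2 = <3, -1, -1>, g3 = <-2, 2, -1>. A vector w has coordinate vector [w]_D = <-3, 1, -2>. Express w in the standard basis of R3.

<10, 4, -5>

The coordinates say w = -3g1 + g2 - 2g3; adding the scaled basis vectors gives <10, 4, -5>.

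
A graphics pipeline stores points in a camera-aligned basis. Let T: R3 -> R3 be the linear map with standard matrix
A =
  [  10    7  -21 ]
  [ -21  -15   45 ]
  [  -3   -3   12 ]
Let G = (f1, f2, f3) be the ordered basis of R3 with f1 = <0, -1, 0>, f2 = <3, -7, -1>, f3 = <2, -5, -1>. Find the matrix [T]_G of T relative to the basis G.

Let P have columns f1, ..., f3. Then [T]_G = P^(-1) A P.
Here det P = -1, so P^(-1) is integer; computing A P first and then P^(-1)(A P) gives [[2, -1, -3], [-1, 2, 0], [-2, -2, 3]].

[[2, -1, -3], [-1, 2, 0], [-2, -2, 3]]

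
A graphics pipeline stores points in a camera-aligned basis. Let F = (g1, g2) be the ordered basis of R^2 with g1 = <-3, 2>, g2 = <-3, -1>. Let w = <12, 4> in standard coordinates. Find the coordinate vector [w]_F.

Write w = c_1 g1 + c_2 g2 and solve for the c_i.
System: -3c_1 - 3c_2 = 12, 2c_1 - c_2 = 4; solving gives c_1 = 0, c_2 = -4.
Check: 0·g1 - 4g2 = <12, 4>.

<0, -4>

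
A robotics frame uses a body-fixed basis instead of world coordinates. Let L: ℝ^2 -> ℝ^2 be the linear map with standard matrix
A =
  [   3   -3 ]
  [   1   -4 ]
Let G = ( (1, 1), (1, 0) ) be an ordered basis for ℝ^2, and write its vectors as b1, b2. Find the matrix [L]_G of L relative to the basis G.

The j-th column of [L]_G is [L(bj)]_G.
L(b1) = A b1 = (0, -3) = -3b1 + 3b2, so column 1 is (-3, 3).
Repeating for b2 and assembling the columns gives [[-3, 1], [3, 2]].

[[-3, 1], [3, 2]]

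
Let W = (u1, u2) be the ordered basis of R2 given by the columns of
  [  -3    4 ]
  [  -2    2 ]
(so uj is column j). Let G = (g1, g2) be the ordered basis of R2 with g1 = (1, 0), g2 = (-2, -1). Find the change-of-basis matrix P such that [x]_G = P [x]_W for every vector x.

[[1, 0], [2, -2]]

Let M have columns uj and N have columns gj. Then for every x, N [x]_G = x = M [x]_W, so P = N^(-1) M.
Since det N = -1, N^(-1) has integer entries; multiplying gives P = [[1, 0], [2, -2]].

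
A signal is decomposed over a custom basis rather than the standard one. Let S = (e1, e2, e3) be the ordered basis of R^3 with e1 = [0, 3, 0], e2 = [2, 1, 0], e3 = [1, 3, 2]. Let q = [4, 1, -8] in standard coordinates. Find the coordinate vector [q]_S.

Write q = c_1 e1 + ... + c_3 e3 and solve for the c_i.
Solving this 3x3 system gives c = (3, 4, -4).
Check: 3e1 + 4e2 - 4e3 = [4, 1, -8].

[3, 4, -4]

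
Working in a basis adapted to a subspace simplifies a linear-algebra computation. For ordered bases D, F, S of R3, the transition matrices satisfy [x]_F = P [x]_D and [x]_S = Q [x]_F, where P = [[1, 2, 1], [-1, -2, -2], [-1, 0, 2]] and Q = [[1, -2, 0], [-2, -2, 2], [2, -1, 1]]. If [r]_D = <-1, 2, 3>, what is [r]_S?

Apply P to get F-coordinates <6, -9, 7>, then Q to get S-coordinates.
The result is [r]_S = <24, 20, 28>.

<24, 20, 28>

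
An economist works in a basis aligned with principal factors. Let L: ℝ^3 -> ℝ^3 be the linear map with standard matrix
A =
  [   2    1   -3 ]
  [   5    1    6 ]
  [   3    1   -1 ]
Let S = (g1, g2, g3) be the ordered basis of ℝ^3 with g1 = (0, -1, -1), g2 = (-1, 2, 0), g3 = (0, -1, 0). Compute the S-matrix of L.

[[0, 1, 1], [-2, 0, 1], [3, 2, 2]]

With P the matrix whose columns are g1, ..., g3, [L]_S = P^(-1) A P.
Column by column: L(g1) = A g1 = (2, -7, 0); its S-coordinates (0, -2, 3) give column 1.
Continuing for each basis vector yields [L]_S = [[0, 1, 1], [-2, 0, 1], [3, 2, 2]].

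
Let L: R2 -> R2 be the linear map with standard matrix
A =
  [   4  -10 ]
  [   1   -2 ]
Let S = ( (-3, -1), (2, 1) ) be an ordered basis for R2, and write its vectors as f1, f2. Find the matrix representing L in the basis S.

[[0, 2], [-1, 2]]

The j-th column of [L]_S is [L(fj)]_S.
L(f1) = A f1 = (-2, -1) = 0·f1 - f2, so column 1 is (0, -1).
Repeating for f2 and assembling the columns gives [[0, 2], [-1, 2]].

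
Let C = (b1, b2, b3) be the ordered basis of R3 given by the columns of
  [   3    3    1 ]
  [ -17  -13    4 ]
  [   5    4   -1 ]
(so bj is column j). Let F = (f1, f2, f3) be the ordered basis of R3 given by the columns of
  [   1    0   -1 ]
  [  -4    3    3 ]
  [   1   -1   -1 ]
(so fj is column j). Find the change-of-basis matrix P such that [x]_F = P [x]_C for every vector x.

[[2, 1, -1], [-2, -1, 2], [-1, -2, -2]]

Take x = bj: its C-coordinates are the j-th standard unit vector, so P e_j — column j of P — equals [bj]_F.
b1 = 2f1 - 2f2 - f3, giving column 1 = [2, -2, -1]; repeating for each j gives P = [[2, 1, -1], [-2, -1, 2], [-1, -2, -2]].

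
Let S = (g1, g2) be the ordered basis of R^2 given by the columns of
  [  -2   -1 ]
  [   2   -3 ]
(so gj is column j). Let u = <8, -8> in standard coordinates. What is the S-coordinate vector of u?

We seek scalars with c_1 g1 + c_2 g2 = u; equivalently solve M c = u where the columns of M are g1, g2.
System: -2c_1 - c_2 = 8, 2c_1 - 3c_2 = -8; solving gives c_1 = -4, c_2 = 0.
Check: -4g1 + 0·g2 = <8, -8>.

<-4, 0>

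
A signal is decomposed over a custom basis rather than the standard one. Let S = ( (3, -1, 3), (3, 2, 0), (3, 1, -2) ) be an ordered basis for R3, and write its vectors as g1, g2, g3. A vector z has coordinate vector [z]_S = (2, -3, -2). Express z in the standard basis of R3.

z = M [z]_S, where M has columns g1, ..., g3.
Carrying out the matrix-vector product, z = (-9, -10, 10).

(-9, -10, 10)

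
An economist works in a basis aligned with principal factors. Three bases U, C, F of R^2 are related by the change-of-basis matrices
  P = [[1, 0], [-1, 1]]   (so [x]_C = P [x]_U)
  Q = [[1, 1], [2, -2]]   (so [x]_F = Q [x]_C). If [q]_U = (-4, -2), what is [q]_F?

(-2, -12)

Composing the changes, [q]_F = Q P [q]_U.
Q P = [[0, 1], [4, -2]]; applying this to (-4, -2) gives (-2, -12).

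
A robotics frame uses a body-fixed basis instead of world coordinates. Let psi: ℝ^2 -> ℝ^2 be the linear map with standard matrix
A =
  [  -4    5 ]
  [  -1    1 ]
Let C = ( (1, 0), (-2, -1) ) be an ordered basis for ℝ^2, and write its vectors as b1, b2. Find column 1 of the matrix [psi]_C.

(-2, 1)

Compute psi(b1) = A b1 = (-4, -1) in standard coordinates.
Then write this in C-coordinates: solve for y in y_1 b1 + y_2 b2 = (-4, -1).
This gives y = (-2, 1), which is column 1 of [psi]_C.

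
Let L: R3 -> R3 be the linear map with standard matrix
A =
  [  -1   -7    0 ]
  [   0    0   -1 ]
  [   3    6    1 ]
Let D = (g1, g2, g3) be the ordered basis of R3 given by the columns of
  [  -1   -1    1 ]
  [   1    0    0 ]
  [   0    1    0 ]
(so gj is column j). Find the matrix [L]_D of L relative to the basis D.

Let P have columns g1, ..., g3. Then [L]_D = P^(-1) A P.
Here det P = 1, so P^(-1) is integer; computing A P first and then P^(-1)(A P) gives [[0, -1, 0], [3, -2, 3], [-3, -2, 2]].

[[0, -1, 0], [3, -2, 3], [-3, -2, 2]]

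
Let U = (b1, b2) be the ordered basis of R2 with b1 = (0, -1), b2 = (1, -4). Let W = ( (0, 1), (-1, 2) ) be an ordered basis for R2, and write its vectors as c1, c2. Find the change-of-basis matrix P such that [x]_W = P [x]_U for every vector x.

[[-1, -2], [0, -1]]

Column j of P is [bj]_W, since P maps U-coordinates to W-coordinates.
Expressing b1 in W: b1 = -c1 + 0·c2, so column 1 of P is (-1, 0).
Doing the same for each bj gives P = [[-1, -2], [0, -1]].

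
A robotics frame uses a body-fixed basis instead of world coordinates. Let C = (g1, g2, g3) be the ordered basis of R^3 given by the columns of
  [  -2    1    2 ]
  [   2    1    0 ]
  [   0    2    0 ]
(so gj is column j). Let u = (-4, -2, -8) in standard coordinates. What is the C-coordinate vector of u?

[u]_C is the unique c with M c = u, where M has columns g1, ..., g3.
Row-reducing the augmented matrix [M | u] gives c = (1, -4, 1).
Check: g1 - 4g2 + g3 = (-4, -2, -8).

(1, -4, 1)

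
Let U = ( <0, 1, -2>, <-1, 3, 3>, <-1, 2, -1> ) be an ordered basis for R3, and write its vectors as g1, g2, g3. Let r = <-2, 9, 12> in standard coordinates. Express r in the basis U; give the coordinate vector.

<1, 4, -2>

[r]_U is the unique c with M c = r, where M has columns g1, ..., g3.
Solving this 3x3 system gives c = (1, 4, -2).
Check: g1 + 4g2 - 2g3 = <-2, 9, 12>.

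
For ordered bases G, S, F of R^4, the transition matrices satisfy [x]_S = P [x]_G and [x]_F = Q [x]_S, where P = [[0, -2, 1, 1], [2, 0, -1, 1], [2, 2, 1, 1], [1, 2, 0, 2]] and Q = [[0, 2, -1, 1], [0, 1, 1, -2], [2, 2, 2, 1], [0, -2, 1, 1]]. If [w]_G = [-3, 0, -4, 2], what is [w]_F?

[9, -10, -19, -7]

Composing the changes, [w]_F = Q P [w]_G.
Q P = [[3, 0, -3, 3], [2, -2, 0, -2], [9, 2, 2, 8], [-1, 4, 3, 1]]; applying this to [-3, 0, -4, 2] gives [9, -10, -19, -7].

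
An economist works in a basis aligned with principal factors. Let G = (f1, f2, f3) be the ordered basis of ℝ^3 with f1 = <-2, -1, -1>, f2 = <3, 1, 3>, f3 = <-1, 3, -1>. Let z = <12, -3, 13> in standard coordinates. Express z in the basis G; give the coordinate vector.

We seek scalars with c_1 f1 + ... + c_3 f3 = z; equivalently solve M c = z where the columns of M are f1, ..., f3.
Solving this 3x3 system gives c = (1, 4, -2).
Check: f1 + 4f2 - 2f3 = <12, -3, 13>.

<1, 4, -2>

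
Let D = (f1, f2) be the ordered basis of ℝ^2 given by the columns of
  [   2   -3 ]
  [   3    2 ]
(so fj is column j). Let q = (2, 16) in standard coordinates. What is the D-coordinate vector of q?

Write q = c_1 f1 + c_2 f2 and solve for the c_i.
System: 2c_1 - 3c_2 = 2, 3c_1 + 2c_2 = 16; solving gives c_1 = 4, c_2 = 2.
Check: 4f1 + 2f2 = (2, 16).

(4, 2)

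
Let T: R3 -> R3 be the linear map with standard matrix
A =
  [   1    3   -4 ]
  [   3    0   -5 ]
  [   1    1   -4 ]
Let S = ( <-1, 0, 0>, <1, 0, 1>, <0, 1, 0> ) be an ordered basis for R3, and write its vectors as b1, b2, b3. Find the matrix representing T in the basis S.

With P the matrix whose columns are b1, ..., b3, [T]_S = P^(-1) A P.
Column by column: T(b1) = A b1 = <-1, -3, -1>; its S-coordinates <0, -1, -3> give column 1.
Continuing for each basis vector yields [T]_S = [[0, 0, -2], [-1, -3, 1], [-3, -2, 0]].

[[0, 0, -2], [-1, -3, 1], [-3, -2, 0]]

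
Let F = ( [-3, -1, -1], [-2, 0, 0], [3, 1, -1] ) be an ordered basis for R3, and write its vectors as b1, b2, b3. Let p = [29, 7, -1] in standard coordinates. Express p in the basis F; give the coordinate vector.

[-3, -4, 4]

[p]_F is the unique c with M c = p, where M has columns b1, ..., b3.
Row-reducing the augmented matrix [M | p] gives c = (-3, -4, 4).
Check: -3b1 - 4b2 + 4b3 = [29, 7, -1].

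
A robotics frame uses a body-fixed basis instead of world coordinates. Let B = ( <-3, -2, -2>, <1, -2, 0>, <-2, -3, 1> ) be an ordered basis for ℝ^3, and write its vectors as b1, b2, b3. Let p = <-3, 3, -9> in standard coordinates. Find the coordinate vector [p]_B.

[p]_B is the unique c with M c = p, where M has columns b1, ..., b3.
Row-reducing the augmented matrix [M | p] gives c = (3, 0, -3).
Check: 3b1 + 0·b2 - 3b3 = <-3, 3, -9>.

<3, 0, -3>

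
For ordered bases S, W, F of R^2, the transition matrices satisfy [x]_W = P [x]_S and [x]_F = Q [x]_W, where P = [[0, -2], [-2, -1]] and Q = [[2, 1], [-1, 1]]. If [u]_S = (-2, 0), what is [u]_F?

(4, 4)

Composing the changes, [u]_F = Q P [u]_S.
Q P = [[-2, -5], [-2, 1]]; applying this to (-2, 0) gives (4, 4).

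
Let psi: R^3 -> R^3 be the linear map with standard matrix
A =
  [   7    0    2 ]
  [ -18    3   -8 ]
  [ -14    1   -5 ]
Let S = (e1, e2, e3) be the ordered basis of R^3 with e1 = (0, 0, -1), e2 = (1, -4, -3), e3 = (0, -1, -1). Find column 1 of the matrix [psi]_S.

Column 1 of [psi]_S is the S-coordinate vector of psi(e1).
In standard coordinates psi(e1) = A e1 = (-2, 8, 5).
Converting to S: (-2, 8, 5) = e1 - 2e2 + 0·e3, so the coordinate vector is (1, -2, 0).

(1, -2, 0)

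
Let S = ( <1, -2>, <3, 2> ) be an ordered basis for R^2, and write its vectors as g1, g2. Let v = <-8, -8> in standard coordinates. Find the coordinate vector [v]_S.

[v]_S is the unique c with M c = v, where M has columns g1, g2.
System: c_1 + 3c_2 = -8, -2c_1 + 2c_2 = -8; solving gives c_1 = 1, c_2 = -3.
Check: g1 - 3g2 = <-8, -8>.

<1, -3>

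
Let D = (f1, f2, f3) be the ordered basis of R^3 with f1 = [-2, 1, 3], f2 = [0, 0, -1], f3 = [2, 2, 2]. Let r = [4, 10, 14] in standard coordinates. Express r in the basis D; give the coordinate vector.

[2, 0, 4]

We seek scalars with c_1 f1 + ... + c_3 f3 = r; equivalently solve M c = r where the columns of M are f1, ..., f3.
Solving this 3x3 system gives c = (2, 0, 4).
Check: 2f1 + 0·f2 + 4f3 = [4, 10, 14].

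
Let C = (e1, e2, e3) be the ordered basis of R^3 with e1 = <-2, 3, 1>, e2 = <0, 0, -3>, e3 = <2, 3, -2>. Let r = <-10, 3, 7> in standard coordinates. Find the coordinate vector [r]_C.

<3, 0, -2>

[r]_C is the unique c with M c = r, where M has columns e1, ..., e3.
Row-reducing the augmented matrix [M | r] gives c = (3, 0, -2).
Check: 3e1 + 0·e2 - 2e3 = <-10, 3, 7>.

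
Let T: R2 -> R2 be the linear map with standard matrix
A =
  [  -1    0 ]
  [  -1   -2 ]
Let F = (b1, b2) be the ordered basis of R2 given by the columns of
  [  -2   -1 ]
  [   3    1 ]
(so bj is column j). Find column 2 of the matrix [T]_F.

[0, -1]

Compute T(b2) = A b2 = [1, -1] in standard coordinates.
Then write this in F-coordinates: solve for y in y_1 b1 + y_2 b2 = [1, -1].
This gives y = [0, -1], which is column 2 of [T]_F.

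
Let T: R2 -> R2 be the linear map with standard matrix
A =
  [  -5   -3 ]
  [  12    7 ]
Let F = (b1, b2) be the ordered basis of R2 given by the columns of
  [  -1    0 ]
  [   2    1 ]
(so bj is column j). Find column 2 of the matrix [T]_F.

Compute T(b2) = A b2 = <-3, 7> in standard coordinates.
Then write this in F-coordinates: solve for y in y_1 b1 + y_2 b2 = <-3, 7>.
This gives y = <3, 1>, which is column 2 of [T]_F.

<3, 1>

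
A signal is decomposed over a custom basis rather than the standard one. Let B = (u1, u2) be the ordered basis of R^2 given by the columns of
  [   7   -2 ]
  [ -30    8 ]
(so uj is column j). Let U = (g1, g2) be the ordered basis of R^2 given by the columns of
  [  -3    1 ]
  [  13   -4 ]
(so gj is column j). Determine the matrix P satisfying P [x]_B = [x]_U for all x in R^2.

[[-2, 0], [1, -2]]

Column j of P is [uj]_U, since P maps B-coordinates to U-coordinates.
Expressing u1 in U: u1 = -2g1 + g2, so column 1 of P is [-2, 1].
Doing the same for each uj gives P = [[-2, 0], [1, -2]].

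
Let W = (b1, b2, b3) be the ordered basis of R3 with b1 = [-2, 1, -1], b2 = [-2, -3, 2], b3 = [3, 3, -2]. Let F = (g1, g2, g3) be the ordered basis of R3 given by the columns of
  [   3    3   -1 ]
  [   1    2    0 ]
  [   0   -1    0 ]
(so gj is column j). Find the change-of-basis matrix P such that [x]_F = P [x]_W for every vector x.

Let M have columns bj and N have columns gj. Then for every x, N [x]_F = x = M [x]_W, so P = N^(-1) M.
Since det N = 1, N^(-1) has integer entries; multiplying gives P = [[-1, 1, -1], [1, -2, 2], [2, -1, 0]].

[[-1, 1, -1], [1, -2, 2], [2, -1, 0]]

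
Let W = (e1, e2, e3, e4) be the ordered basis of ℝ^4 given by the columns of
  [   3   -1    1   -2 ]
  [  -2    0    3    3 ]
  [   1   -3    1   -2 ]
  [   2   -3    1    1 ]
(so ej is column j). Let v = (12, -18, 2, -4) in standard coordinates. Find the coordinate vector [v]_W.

(3, 2, -1, -3)

Write v = c_1 e1 + ... + c_4 e4 and solve for the c_i.
Solving this 4x4 system gives c = (3, 2, -1, -3).
Check: 3e1 + 2e2 - e3 - 3e4 = (12, -18, 2, -4).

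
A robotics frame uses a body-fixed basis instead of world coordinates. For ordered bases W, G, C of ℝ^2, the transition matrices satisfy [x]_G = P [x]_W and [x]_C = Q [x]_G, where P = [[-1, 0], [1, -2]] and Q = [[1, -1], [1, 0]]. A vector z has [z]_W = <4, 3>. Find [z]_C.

Apply P to get G-coordinates <-4, -2>, then Q to get C-coordinates.
The result is [z]_C = <-2, -4>.

<-2, -4>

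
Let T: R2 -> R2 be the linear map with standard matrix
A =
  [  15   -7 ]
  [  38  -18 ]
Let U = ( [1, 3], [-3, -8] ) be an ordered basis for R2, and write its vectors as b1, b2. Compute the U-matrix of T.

The j-th column of [T]_U is [T(bj)]_U.
T(b1) = A b1 = [-6, -16] = 0·b1 + 2b2, so column 1 is [0, 2].
Repeating for b2 and assembling the columns gives [[0, 2], [2, -3]].

[[0, 2], [2, -3]]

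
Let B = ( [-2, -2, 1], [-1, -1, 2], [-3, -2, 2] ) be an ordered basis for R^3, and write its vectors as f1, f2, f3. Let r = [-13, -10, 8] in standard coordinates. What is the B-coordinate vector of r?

[r]_B is the unique c with M c = r, where M has columns f1, ..., f3.
Solving this 3x3 system gives c = (2, 0, 3).
Check: 2f1 + 0·f2 + 3f3 = [-13, -10, 8].

[2, 0, 3]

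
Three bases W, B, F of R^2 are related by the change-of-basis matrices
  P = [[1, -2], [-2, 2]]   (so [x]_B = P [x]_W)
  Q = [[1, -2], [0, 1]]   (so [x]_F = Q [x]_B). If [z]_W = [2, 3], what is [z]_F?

Composing the changes, [z]_F = Q P [z]_W.
Q P = [[5, -6], [-2, 2]]; applying this to [2, 3] gives [-8, 2].

[-8, 2]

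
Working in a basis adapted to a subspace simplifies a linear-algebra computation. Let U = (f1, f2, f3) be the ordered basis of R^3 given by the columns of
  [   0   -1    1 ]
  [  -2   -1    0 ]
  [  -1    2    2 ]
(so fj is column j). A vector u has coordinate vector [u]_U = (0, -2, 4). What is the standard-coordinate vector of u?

The coordinates say u = 0·f1 - 2f2 + 4f3; adding the scaled basis vectors gives (6, 2, 4).

(6, 2, 4)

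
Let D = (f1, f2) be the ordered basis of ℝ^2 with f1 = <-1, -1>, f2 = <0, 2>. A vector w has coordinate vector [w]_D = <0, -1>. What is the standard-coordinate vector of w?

<0, -2>

By definition w = 0·f1 - f2.
Summing componentwise gives <0, -2>.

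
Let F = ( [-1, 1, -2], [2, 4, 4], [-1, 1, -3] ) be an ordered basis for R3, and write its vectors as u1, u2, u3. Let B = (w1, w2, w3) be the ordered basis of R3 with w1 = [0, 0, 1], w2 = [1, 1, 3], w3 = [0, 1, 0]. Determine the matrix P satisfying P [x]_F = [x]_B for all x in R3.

Let M have columns uj and N have columns wj. Then for every x, N [x]_B = x = M [x]_F, so P = N^(-1) M.
Since det N = 1, N^(-1) has integer entries; multiplying gives P = [[1, -2, 0], [-1, 2, -1], [2, 2, 2]].

[[1, -2, 0], [-1, 2, -1], [2, 2, 2]]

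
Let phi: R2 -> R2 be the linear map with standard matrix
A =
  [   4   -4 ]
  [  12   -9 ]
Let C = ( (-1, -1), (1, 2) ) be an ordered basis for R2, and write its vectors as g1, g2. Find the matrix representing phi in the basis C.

The j-th column of [phi]_C is [phi(gj)]_C.
phi(g1) = A g1 = (0, -3) = -3g1 - 3g2, so column 1 is (-3, -3).
Repeating for g2 and assembling the columns gives [[-3, 2], [-3, -2]].

[[-3, 2], [-3, -2]]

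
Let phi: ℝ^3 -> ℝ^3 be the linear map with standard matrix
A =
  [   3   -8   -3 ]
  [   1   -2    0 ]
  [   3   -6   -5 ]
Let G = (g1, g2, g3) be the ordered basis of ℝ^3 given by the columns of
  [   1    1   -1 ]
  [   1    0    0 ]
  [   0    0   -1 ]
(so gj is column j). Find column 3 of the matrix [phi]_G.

Compute phi(g3) = A g3 = (0, -1, 2) in standard coordinates.
Then write this in G-coordinates: solve for y in y_1 g1 + ... + y_3 g3 = (0, -1, 2).
This gives y = (-1, -1, -2), which is column 3 of [phi]_G.

(-1, -1, -2)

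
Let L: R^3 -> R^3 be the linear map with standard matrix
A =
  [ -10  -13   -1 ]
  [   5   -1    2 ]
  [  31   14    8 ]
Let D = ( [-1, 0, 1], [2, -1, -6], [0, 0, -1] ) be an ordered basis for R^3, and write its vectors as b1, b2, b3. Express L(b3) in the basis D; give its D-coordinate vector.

Column 3 of [L]_D is the D-coordinate vector of L(b3).
In standard coordinates L(b3) = A b3 = [1, -2, -8].
Converting to D: [1, -2, -8] = 3b1 + 2b2 - b3, so the coordinate vector is [3, 2, -1].

[3, 2, -1]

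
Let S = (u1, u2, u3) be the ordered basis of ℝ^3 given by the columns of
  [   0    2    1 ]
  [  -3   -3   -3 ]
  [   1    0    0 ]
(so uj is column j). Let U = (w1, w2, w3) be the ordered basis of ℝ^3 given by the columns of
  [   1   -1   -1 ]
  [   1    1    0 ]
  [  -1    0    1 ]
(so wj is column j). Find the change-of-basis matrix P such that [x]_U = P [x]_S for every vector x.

[[-2, -1, -2], [-1, -2, -1], [-1, -1, -2]]

Take x = uj: its S-coordinates are the j-th standard unit vector, so P e_j — column j of P — equals [uj]_U.
u1 = -2w1 - w2 - w3, giving column 1 = (-2, -1, -1); repeating for each j gives P = [[-2, -1, -2], [-1, -2, -1], [-1, -1, -2]].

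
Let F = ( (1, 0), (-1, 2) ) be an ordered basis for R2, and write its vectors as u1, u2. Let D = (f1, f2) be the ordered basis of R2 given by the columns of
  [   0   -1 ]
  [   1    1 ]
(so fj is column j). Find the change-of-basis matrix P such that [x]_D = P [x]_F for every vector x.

Take x = uj: its F-coordinates are the j-th standard unit vector, so P e_j — column j of P — equals [uj]_D.
u1 = f1 - f2, giving column 1 = (1, -1); repeating for each j gives P = [[1, 1], [-1, 1]].

[[1, 1], [-1, 1]]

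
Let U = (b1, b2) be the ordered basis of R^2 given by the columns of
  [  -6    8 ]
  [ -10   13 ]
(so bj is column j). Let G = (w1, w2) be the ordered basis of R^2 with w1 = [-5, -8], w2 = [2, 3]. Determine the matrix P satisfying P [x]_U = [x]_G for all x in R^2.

Take x = bj: its U-coordinates are the j-th standard unit vector, so P e_j — column j of P — equals [bj]_G.
b1 = 2w1 + 2w2, giving column 1 = [2, 2]; repeating for each j gives P = [[2, -2], [2, -1]].

[[2, -2], [2, -1]]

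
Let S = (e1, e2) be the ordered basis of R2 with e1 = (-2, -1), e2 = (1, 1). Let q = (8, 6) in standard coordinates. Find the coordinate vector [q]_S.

Write q = c_1 e1 + c_2 e2 and solve for the c_i.
System: -2c_1 + c_2 = 8, -c_1 + c_2 = 6; solving gives c_1 = -2, c_2 = 4.
Check: -2e1 + 4e2 = (8, 6).

(-2, 4)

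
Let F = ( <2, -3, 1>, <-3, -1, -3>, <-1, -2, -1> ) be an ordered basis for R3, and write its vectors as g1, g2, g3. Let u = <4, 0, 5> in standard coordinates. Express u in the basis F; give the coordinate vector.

<-1, -3, 3>

Write u = c_1 g1 + ... + c_3 g3 and solve for the c_i.
Gaussian elimination on [M | u] yields c = (-1, -3, 3).
Check: -g1 - 3g2 + 3g3 = <4, 0, 5>.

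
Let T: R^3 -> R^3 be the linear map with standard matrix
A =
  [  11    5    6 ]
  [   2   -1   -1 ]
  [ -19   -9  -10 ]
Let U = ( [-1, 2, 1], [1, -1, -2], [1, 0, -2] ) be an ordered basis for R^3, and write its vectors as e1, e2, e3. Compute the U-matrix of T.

[[-1, 2, 1], [3, -1, -2], [1, -3, 2]]

Let P have columns e1, ..., e3. Then [T]_U = P^(-1) A P.
Here det P = -1, so P^(-1) is integer; computing A P first and then P^(-1)(A P) gives [[-1, 2, 1], [3, -1, -2], [1, -3, 2]].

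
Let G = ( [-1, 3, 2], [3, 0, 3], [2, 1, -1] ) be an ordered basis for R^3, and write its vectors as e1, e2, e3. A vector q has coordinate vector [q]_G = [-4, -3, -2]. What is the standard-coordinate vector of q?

[-9, -14, -15]

By definition q = -4e1 - 3e2 - 2e3.
Summing componentwise gives [-9, -14, -15].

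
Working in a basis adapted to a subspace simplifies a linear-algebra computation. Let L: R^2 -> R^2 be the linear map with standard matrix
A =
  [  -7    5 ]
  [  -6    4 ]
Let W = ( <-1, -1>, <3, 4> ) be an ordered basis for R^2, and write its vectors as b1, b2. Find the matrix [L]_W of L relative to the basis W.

With P the matrix whose columns are b1, b2, [L]_W = P^(-1) A P.
Column by column: L(b1) = A b1 = <2, 2>; its W-coordinates <-2, 0> give column 1.
Continuing for each basis vector yields [L]_W = [[-2, -2], [0, -1]].

[[-2, -2], [0, -1]]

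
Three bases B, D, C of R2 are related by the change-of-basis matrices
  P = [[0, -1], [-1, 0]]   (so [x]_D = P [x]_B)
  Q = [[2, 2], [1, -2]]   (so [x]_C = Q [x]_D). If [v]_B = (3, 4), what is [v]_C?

Composing the changes, [v]_C = Q P [v]_B.
Q P = [[-2, -2], [2, -1]]; applying this to (3, 4) gives (-14, 2).

(-14, 2)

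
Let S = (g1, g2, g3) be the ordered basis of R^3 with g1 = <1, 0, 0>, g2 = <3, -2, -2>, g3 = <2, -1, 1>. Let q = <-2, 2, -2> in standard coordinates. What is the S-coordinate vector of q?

<2, 0, -2>

Write q = c_1 g1 + ... + c_3 g3 and solve for the c_i.
Row-reducing the augmented matrix [M | q] gives c = (2, 0, -2).
Check: 2g1 + 0·g2 - 2g3 = <-2, 2, -2>.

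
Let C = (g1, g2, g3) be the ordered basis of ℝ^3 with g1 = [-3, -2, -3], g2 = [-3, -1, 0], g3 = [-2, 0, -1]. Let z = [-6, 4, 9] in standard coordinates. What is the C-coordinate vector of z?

We seek scalars with c_1 g1 + ... + c_3 g3 = z; equivalently solve M c = z where the columns of M are g1, ..., g3.
Solving this 3x3 system gives c = (-4, 4, 3).
Check: -4g1 + 4g2 + 3g3 = [-6, 4, 9].

[-4, 4, 3]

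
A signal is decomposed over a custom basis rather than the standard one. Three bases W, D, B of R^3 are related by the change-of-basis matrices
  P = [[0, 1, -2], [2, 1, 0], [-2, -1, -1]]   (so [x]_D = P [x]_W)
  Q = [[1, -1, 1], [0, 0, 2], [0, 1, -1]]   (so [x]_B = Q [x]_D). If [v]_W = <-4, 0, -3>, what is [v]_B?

First [v]_D = P [v]_W = <6, -8, 11>.
Then [v]_B = Q [v]_D = <25, 22, -19>.

<25, 22, -19>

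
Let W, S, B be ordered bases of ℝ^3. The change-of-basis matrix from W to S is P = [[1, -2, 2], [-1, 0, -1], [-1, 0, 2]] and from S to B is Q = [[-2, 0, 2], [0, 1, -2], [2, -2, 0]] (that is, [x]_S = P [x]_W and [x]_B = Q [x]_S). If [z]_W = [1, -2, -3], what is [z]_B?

Apply P to get S-coordinates [-1, 2, -7], then Q to get B-coordinates.
The result is [z]_B = [-12, 16, -6].

[-12, 16, -6]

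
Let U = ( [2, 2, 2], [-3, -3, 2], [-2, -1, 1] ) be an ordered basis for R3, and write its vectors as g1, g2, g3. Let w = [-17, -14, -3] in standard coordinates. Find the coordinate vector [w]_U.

[-4, 1, 3]

We seek scalars with c_1 g1 + ... + c_3 g3 = w; equivalently solve M c = w where the columns of M are g1, ..., g3.
Row-reducing the augmented matrix [M | w] gives c = (-4, 1, 3).
Check: -4g1 + g2 + 3g3 = [-17, -14, -3].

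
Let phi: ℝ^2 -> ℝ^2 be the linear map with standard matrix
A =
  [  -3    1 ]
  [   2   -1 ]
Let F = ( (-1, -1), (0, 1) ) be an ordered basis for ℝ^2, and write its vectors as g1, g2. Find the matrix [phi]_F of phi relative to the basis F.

The j-th column of [phi]_F is [phi(gj)]_F.
phi(g1) = A g1 = (2, -1) = -2g1 - 3g2, so column 1 is (-2, -3).
Repeating for g2 and assembling the columns gives [[-2, -1], [-3, -2]].

[[-2, -1], [-3, -2]]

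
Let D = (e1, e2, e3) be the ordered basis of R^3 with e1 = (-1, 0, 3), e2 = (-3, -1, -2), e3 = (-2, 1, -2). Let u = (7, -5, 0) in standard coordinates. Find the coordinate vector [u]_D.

Write u = c_1 e1 + ... + c_3 e3 and solve for the c_i.
Solving this 3x3 system gives c = (-2, 1, -4).
Check: -2e1 + e2 - 4e3 = (7, -5, 0).

(-2, 1, -4)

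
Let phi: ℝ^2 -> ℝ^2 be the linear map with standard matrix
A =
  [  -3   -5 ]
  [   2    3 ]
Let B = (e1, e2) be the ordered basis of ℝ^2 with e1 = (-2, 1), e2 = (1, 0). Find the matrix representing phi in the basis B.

The j-th column of [phi]_B is [phi(ej)]_B.
phi(e1) = A e1 = (1, -1) = -e1 - e2, so column 1 is (-1, -1).
Repeating for e2 and assembling the columns gives [[-1, 2], [-1, 1]].

[[-1, 2], [-1, 1]]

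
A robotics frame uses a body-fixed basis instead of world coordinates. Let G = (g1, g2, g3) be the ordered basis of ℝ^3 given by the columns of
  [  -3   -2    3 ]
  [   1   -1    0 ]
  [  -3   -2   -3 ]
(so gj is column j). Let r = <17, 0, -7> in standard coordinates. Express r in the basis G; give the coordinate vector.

<-1, -1, 4>

[r]_G is the unique c with M c = r, where M has columns g1, ..., g3.
Solving this 3x3 system gives c = (-1, -1, 4).
Check: -g1 - g2 + 4g3 = <17, 0, -7>.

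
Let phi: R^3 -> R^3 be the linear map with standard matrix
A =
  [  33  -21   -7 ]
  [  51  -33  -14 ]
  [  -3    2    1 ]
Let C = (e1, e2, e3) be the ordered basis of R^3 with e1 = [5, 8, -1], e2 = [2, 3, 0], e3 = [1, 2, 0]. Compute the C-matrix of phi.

[[0, 0, -1], [3, 3, -1], [-2, -3, -2]]

Let P have columns e1, ..., e3. Then [phi]_C = P^(-1) A P.
Here det P = -1, so P^(-1) is integer; computing A P first and then P^(-1)(A P) gives [[0, 0, -1], [3, 3, -1], [-2, -3, -2]].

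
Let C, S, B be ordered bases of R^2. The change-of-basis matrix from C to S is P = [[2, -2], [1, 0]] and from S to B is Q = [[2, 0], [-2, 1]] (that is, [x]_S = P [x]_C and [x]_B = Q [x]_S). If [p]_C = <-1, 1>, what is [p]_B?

Apply P to get S-coordinates <-4, -1>, then Q to get B-coordinates.
The result is [p]_B = <-8, 7>.

<-8, 7>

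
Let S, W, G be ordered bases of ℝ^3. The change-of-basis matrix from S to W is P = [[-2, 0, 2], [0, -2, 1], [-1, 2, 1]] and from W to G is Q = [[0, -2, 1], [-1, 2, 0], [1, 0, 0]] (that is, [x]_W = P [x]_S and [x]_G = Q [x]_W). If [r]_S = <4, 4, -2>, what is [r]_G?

First [r]_W = P [r]_S = <-12, -10, 2>.
Then [r]_G = Q [r]_W = <22, -8, -12>.

<22, -8, -12>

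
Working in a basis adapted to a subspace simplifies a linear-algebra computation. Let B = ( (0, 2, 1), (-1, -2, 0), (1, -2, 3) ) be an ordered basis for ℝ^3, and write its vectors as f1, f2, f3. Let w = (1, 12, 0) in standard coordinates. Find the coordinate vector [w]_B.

(3, -2, -1)

We seek scalars with c_1 f1 + ... + c_3 f3 = w; equivalently solve M c = w where the columns of M are f1, ..., f3.
Gaussian elimination on [M | w] yields c = (3, -2, -1).
Check: 3f1 - 2f2 - f3 = (1, 12, 0).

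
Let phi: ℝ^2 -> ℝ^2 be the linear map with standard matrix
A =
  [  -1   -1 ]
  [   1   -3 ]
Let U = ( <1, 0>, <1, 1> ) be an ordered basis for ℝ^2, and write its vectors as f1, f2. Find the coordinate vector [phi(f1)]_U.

<-2, 1>

Column 1 of [phi]_U is the U-coordinate vector of phi(f1).
In standard coordinates phi(f1) = A f1 = <-1, 1>.
Converting to U: <-1, 1> = -2f1 + f2, so the coordinate vector is <-2, 1>.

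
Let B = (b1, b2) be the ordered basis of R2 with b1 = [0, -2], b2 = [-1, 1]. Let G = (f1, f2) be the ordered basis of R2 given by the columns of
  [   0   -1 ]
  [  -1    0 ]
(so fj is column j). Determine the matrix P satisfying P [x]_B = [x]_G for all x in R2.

Let M have columns bj and N have columns fj. Then for every x, N [x]_G = x = M [x]_B, so P = N^(-1) M.
Since det N = -1, N^(-1) has integer entries; multiplying gives P = [[2, -1], [0, 1]].

[[2, -1], [0, 1]]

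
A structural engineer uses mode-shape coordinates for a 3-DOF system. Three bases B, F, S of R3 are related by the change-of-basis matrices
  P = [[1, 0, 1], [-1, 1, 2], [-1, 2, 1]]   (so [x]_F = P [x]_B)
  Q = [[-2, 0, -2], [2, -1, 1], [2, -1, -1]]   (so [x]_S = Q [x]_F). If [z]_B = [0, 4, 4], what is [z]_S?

[-32, 8, -16]

Apply P to get F-coordinates [4, 12, 12], then Q to get S-coordinates.
The result is [z]_S = [-32, 8, -16].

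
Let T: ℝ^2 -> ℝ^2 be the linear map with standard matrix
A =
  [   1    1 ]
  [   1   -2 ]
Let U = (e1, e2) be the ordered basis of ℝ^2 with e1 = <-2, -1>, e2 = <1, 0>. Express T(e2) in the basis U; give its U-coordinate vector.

<-1, -1>

Compute T(e2) = A e2 = <1, 1> in standard coordinates.
Then write this in U-coordinates: solve for y in y_1 e1 + y_2 e2 = <1, 1>.
This gives y = <-1, -1>, which is column 2 of [T]_U.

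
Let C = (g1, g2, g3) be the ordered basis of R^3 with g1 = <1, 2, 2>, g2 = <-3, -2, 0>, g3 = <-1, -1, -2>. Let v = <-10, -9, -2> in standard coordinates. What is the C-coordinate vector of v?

<-2, 3, -1>

We seek scalars with c_1 g1 + ... + c_3 g3 = v; equivalently solve M c = v where the columns of M are g1, ..., g3.
Row-reducing the augmented matrix [M | v] gives c = (-2, 3, -1).
Check: -2g1 + 3g2 - g3 = <-10, -9, -2>.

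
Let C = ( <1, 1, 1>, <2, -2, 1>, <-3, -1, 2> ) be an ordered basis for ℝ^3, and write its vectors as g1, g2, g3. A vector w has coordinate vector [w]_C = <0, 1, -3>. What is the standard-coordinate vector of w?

By definition w = 0·g1 + g2 - 3g3.
Summing componentwise gives <11, 1, -5>.

<11, 1, -5>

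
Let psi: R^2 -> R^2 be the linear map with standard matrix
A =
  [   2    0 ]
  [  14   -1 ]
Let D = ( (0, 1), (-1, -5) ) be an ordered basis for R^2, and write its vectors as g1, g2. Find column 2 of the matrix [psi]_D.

Column 2 of [psi]_D is the D-coordinate vector of psi(g2).
In standard coordinates psi(g2) = A g2 = (-2, -9).
Converting to D: (-2, -9) = g1 + 2g2, so the coordinate vector is (1, 2).

(1, 2)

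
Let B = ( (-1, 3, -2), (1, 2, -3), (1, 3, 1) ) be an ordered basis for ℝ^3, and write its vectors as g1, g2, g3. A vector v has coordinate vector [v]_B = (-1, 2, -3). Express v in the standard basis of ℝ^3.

(0, -8, -7)

By definition v = -g1 + 2g2 - 3g3.
Summing componentwise gives (0, -8, -7).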